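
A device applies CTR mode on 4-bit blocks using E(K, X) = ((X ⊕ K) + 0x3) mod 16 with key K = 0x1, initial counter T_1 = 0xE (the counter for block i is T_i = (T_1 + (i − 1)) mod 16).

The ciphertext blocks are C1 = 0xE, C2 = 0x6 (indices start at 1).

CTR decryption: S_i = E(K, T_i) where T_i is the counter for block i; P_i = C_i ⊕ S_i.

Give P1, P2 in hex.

P1 = 0xC, P2 = 0x7

P1: T = 0xE, S = E(K, T) = 0x2; 0xE ⊕ 0x2 = 0xC.
P2: T = 0xF, S = E(K, T) = 0x1; 0x6 ⊕ 0x1 = 0x7.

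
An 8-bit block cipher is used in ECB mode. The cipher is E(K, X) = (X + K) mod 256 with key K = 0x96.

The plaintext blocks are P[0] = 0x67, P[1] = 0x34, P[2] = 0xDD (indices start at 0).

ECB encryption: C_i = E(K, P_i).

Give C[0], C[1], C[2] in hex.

C[0] = 0xFD, C[1] = 0xCA, C[2] = 0x73

C[0]: E(K, 0x67) = 0xFD.
C[1]: E(K, 0x34) = 0xCA.
C[2]: E(K, 0xDD) = 0x73.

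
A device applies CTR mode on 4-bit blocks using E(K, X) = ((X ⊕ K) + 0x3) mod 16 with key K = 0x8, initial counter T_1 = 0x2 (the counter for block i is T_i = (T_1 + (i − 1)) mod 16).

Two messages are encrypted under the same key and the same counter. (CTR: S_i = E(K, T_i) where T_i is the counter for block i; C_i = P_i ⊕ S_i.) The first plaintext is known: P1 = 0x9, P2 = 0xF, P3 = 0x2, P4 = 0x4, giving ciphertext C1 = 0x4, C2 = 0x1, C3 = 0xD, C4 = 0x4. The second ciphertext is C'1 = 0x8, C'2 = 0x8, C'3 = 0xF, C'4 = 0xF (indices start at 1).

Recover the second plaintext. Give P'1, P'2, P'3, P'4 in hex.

In CTR with a reused counter, both messages share the same keystream S_i, so C_i ⊕ C'_i = P_i ⊕ P'_i and thus P'_i = P_i ⊕ C_i ⊕ C'_i.
P'1: 0x9 ⊕ 0x4 ⊕ 0x8 = 0x5.
P'2: 0xF ⊕ 0x1 ⊕ 0x8 = 0x6.
P'3: 0x2 ⊕ 0xD ⊕ 0xF = 0x0.
P'4: 0x4 ⊕ 0x4 ⊕ 0xF = 0xF.

P'1 = 0x5, P'2 = 0x6, P'3 = 0x0, P'4 = 0xF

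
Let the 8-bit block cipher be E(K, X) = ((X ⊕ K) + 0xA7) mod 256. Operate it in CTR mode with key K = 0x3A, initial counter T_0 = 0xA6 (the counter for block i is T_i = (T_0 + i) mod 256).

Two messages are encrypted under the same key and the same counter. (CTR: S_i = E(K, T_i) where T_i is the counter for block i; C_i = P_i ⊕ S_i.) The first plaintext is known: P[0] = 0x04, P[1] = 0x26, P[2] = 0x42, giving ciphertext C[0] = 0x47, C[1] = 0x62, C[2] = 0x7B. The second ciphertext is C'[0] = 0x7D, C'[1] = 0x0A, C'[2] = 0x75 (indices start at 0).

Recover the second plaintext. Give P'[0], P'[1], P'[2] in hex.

In CTR with a reused counter, both messages share the same keystream S_i, so C_i ⊕ C'_i = P_i ⊕ P'_i and thus P'_i = P_i ⊕ C_i ⊕ C'_i.
P'[0]: 0x04 ⊕ 0x47 ⊕ 0x7D = 0x3E.
P'[1]: 0x26 ⊕ 0x62 ⊕ 0x0A = 0x4E.
P'[2]: 0x42 ⊕ 0x7B ⊕ 0x75 = 0x4C.

P'[0] = 0x3E, P'[1] = 0x4E, P'[2] = 0x4C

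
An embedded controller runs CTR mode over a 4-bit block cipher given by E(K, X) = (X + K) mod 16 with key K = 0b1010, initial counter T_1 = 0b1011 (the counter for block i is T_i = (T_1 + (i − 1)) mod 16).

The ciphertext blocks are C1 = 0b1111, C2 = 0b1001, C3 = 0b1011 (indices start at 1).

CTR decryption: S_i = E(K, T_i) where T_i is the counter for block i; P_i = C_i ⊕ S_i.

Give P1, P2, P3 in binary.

P1 = 0b1010, P2 = 0b1111, P3 = 0b1100

P1: T = 0b1011, S = E(K, T) = 0b0101; 0b1111 ⊕ 0b0101 = 0b1010.
P2: T = 0b1100, S = E(K, T) = 0b0110; 0b1001 ⊕ 0b0110 = 0b1111.
P3: T = 0b1101, S = E(K, T) = 0b0111; 0b1011 ⊕ 0b0111 = 0b1100.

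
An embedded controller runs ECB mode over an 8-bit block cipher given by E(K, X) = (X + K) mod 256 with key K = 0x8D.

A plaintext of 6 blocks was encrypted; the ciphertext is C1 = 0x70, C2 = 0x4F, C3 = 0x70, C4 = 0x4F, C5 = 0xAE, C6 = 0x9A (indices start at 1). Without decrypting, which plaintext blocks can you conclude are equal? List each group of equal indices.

P1 = P3; P2 = P4

ECB encrypts each block independently with the same key, so equal ciphertext blocks imply equal plaintext blocks.
C1 = C3 = 0x70, so P1 = P3.
C2 = C4 = 0x4F, so P2 = P4.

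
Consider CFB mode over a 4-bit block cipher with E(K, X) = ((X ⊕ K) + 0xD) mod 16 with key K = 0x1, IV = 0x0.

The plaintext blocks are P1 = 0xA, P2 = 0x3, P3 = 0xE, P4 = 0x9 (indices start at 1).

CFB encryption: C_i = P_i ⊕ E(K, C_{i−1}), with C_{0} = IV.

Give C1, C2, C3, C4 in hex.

C1 = 0x4, C2 = 0x1, C3 = 0x3, C4 = 0x6

C1: E(K, 0x0) = 0xE; 0xA ⊕ 0xE = 0x4.
C2: E(K, 0x4) = 0x2; 0x3 ⊕ 0x2 = 0x1.
C3: E(K, 0x1) = 0xD; 0xE ⊕ 0xD = 0x3.
C4: E(K, 0x3) = 0xF; 0x9 ⊕ 0xF = 0x6.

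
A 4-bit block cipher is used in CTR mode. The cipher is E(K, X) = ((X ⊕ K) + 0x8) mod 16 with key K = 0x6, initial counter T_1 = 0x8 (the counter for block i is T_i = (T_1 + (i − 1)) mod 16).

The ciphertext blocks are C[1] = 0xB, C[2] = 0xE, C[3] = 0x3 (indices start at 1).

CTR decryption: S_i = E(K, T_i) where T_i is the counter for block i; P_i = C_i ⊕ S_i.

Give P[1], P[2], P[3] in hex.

P[1] = 0xD, P[2] = 0x9, P[3] = 0x7

P[1]: T = 0x8, S = E(K, T) = 0x6; 0xB ⊕ 0x6 = 0xD.
P[2]: T = 0x9, S = E(K, T) = 0x7; 0xE ⊕ 0x7 = 0x9.
P[3]: T = 0xA, S = E(K, T) = 0x4; 0x3 ⊕ 0x4 = 0x7.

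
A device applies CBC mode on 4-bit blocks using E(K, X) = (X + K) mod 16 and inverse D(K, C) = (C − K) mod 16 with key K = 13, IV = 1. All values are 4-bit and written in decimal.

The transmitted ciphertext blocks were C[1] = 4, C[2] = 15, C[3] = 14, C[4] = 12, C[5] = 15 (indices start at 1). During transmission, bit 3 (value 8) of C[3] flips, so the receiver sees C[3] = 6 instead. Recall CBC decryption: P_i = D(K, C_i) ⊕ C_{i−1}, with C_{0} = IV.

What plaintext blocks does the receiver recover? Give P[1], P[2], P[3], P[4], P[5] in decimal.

Only C[3] changed, to 6. In CBC, a change in C_i garbles P_i and flips the same bit in P_{i+1}. Decrypting the received ciphertext:
P[1]: D(K, 4) = 7; 7 ⊕ 1 = 6.
P[2]: D(K, 15) = 2; 2 ⊕ 4 = 6.
P[3]: D(K, 6) = 9; 9 ⊕ 15 = 6.
P[4]: D(K, 12) = 15; 15 ⊕ 6 = 9.
P[5]: D(K, 15) = 2; 2 ⊕ 12 = 14.
Blocks that differ from the original plaintext: P[3], P[4].

P[1] = 6, P[2] = 6, P[3] = 6, P[4] = 9, P[5] = 14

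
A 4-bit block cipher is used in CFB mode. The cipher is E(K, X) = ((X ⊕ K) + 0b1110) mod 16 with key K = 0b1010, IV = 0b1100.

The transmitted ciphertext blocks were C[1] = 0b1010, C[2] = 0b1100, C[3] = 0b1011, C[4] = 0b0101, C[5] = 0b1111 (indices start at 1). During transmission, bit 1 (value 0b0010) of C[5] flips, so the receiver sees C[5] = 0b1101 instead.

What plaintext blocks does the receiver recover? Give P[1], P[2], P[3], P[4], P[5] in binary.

P[1] = 0b1110, P[2] = 0b0010, P[3] = 0b1111, P[4] = 0b1010, P[5] = 0b0000

CFB decryption: P_i = C_i ⊕ E(K, C_{i−1}), with C_{0} = IV.
Only C[5] changed, to 0b1101. In CFB, a change in C_i flips the same bit in P_i and garbles P_{i+1}. Decrypting the received ciphertext:
P[1]: E(K, 0b1100) = 0b0100; 0b1010 ⊕ 0b0100 = 0b1110.
P[2]: E(K, 0b1010) = 0b1110; 0b1100 ⊕ 0b1110 = 0b0010.
P[3]: E(K, 0b1100) = 0b0100; 0b1011 ⊕ 0b0100 = 0b1111.
P[4]: E(K, 0b1011) = 0b1111; 0b0101 ⊕ 0b1111 = 0b1010.
P[5]: E(K, 0b0101) = 0b1101; 0b1101 ⊕ 0b1101 = 0b0000.
Blocks that differ from the original plaintext: P[5].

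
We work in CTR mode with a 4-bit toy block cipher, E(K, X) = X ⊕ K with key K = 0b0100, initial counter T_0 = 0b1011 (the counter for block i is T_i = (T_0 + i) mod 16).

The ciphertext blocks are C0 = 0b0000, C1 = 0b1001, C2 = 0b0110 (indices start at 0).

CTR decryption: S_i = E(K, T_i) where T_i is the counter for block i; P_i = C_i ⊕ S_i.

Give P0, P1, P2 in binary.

P0: T = 0b1011, S = E(K, T) = 0b1111; 0b0000 ⊕ 0b1111 = 0b1111.
P1: T = 0b1100, S = E(K, T) = 0b1000; 0b1001 ⊕ 0b1000 = 0b0001.
P2: T = 0b1101, S = E(K, T) = 0b1001; 0b0110 ⊕ 0b1001 = 0b1111.

P0 = 0b1111, P1 = 0b0001, P2 = 0b1111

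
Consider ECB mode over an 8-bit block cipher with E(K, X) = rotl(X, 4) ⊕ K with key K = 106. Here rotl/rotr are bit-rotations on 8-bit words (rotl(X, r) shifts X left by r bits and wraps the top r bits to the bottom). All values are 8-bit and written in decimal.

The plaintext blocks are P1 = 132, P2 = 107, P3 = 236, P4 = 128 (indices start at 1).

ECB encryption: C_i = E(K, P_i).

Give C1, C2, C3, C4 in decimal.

C1: E(K, 132) = 34.
C2: E(K, 107) = 220.
C3: E(K, 236) = 164.
C4: E(K, 128) = 98.

C1 = 34, C2 = 220, C3 = 164, C4 = 98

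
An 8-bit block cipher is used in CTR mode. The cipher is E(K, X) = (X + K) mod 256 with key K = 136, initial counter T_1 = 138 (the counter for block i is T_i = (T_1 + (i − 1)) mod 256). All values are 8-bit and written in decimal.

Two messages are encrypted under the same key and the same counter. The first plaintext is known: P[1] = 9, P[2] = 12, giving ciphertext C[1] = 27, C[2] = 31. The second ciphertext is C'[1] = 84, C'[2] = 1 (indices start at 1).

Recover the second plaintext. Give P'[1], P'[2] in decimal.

In CTR with a reused counter, both messages share the same keystream S_i, so C_i ⊕ C'_i = P_i ⊕ P'_i and thus P'_i = P_i ⊕ C_i ⊕ C'_i.
P'[1]: 9 ⊕ 27 ⊕ 84 = 70.
P'[2]: 12 ⊕ 31 ⊕ 1 = 18.

P'[1] = 70, P'[2] = 18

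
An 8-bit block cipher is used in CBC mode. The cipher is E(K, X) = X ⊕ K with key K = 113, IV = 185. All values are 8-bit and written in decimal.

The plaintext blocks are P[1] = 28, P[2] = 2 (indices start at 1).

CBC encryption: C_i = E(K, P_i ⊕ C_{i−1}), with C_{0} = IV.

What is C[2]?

C[2] = 167

C[1]: P[1] ⊕ 185 = 165; E(K, 165) = 212.
C[2]: P[2] ⊕ 212 = 214; E(K, 214) = 167.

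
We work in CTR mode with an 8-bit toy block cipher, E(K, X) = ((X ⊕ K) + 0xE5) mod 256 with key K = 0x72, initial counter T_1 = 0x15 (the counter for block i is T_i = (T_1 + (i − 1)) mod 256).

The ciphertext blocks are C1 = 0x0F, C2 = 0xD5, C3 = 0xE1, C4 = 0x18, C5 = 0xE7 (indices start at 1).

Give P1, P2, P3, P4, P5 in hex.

P1 = 0x43, P2 = 0x9C, P3 = 0xAB, P4 = 0x57, P5 = 0xB7

CTR decryption: S_i = E(K, T_i) where T_i is the counter for block i; P_i = C_i ⊕ S_i.
P1: T = 0x15, S = E(K, T) = 0x4C; 0x0F ⊕ 0x4C = 0x43.
P2: T = 0x16, S = E(K, T) = 0x49; 0xD5 ⊕ 0x49 = 0x9C.
P3: T = 0x17, S = E(K, T) = 0x4A; 0xE1 ⊕ 0x4A = 0xAB.
P4: T = 0x18, S = E(K, T) = 0x4F; 0x18 ⊕ 0x4F = 0x57.
P5: T = 0x19, S = E(K, T) = 0x50; 0xE7 ⊕ 0x50 = 0xB7.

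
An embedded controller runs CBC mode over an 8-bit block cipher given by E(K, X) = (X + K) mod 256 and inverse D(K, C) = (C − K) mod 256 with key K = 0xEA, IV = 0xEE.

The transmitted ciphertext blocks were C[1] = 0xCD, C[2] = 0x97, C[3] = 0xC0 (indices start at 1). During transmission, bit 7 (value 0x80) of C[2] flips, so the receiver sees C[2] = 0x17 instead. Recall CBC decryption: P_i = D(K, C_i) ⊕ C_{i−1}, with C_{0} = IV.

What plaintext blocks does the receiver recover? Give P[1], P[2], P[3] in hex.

Only C[2] changed, to 0x17. In CBC, a change in C_i garbles P_i and flips the same bit in P_{i+1}. Decrypting the received ciphertext:
P[1]: D(K, 0xCD) = 0xE3; 0xE3 ⊕ 0xEE = 0x0D.
P[2]: D(K, 0x17) = 0x2D; 0x2D ⊕ 0xCD = 0xE0.
P[3]: D(K, 0xC0) = 0xD6; 0xD6 ⊕ 0x17 = 0xC1.
Blocks that differ from the original plaintext: P[2], P[3].

P[1] = 0x0D, P[2] = 0xE0, P[3] = 0xC1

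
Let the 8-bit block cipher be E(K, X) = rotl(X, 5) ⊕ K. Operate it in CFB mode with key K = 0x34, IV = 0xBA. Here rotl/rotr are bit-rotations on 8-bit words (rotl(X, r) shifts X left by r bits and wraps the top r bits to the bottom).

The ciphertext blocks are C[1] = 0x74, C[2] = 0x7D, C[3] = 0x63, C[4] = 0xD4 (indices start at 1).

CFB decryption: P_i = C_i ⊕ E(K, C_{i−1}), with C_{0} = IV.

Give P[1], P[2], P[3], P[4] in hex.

P[1] = 0x17, P[2] = 0xC7, P[3] = 0xF8, P[4] = 0x8C

P[1]: E(K, 0xBA) = 0x63; 0x74 ⊕ 0x63 = 0x17.
P[2]: E(K, 0x74) = 0xBA; 0x7D ⊕ 0xBA = 0xC7.
P[3]: E(K, 0x7D) = 0x9B; 0x63 ⊕ 0x9B = 0xF8.
P[4]: E(K, 0x63) = 0x58; 0xD4 ⊕ 0x58 = 0x8C.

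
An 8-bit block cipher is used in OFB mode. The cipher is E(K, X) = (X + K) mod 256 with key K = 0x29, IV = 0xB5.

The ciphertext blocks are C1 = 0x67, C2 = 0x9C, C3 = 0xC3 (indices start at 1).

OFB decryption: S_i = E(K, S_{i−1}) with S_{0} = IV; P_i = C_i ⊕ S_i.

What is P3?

P3 = 0xF3

P1: S = E(K, 0xB5) = 0xDE; 0x67 ⊕ 0xDE = 0xB9.
P2: S = E(K, 0xDE) = 0x07; 0x9C ⊕ 0x07 = 0x9B.
P3: S = E(K, 0x07) = 0x30; 0xC3 ⊕ 0x30 = 0xF3.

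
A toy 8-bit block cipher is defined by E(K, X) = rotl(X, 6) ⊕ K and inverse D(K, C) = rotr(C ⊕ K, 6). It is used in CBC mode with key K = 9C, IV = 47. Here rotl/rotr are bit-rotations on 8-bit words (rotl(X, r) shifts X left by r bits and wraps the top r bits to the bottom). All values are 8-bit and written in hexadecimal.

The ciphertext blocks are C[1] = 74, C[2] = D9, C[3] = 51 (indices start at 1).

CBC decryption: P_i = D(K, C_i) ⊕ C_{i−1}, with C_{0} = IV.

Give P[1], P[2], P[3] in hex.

P[1] = E4, P[2] = 61, P[3] = EE

P[1]: D(K, 74) = A3; A3 ⊕ 47 = E4.
P[2]: D(K, D9) = 15; 15 ⊕ 74 = 61.
P[3]: D(K, 51) = 37; 37 ⊕ D9 = EE.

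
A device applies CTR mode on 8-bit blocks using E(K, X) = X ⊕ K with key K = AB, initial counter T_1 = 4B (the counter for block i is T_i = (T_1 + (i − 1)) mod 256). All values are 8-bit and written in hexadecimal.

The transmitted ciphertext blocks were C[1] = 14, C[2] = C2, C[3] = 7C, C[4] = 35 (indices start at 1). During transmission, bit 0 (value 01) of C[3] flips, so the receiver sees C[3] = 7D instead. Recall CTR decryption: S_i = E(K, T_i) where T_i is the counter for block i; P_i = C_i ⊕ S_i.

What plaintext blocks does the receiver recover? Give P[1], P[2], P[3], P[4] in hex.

Only C[3] changed, to 7D. In CTR, a change in C_i flips the same bit in P_i only; the keystream is unaffected. Decrypting the received ciphertext:
P[1]: T = 4B, S = E(K, T) = E0; 14 ⊕ E0 = F4.
P[2]: T = 4C, S = E(K, T) = E7; C2 ⊕ E7 = 25.
P[3]: T = 4D, S = E(K, T) = E6; 7D ⊕ E6 = 9B.
P[4]: T = 4E, S = E(K, T) = E5; 35 ⊕ E5 = D0.
Blocks that differ from the original plaintext: P[3].

P[1] = F4, P[2] = 25, P[3] = 9B, P[4] = D0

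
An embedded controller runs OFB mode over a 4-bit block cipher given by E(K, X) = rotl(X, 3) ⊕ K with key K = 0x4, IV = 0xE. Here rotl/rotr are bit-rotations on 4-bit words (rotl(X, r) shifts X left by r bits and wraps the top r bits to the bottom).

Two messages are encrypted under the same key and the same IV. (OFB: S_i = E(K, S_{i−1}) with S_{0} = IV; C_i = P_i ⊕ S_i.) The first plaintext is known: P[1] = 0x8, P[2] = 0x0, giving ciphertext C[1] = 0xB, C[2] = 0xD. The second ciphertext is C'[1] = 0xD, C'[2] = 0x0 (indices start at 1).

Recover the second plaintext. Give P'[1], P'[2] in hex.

P'[1] = 0xE, P'[2] = 0xD

In OFB with a reused IV, both messages share the same keystream S_i, so C_i ⊕ C'_i = P_i ⊕ P'_i and thus P'_i = P_i ⊕ C_i ⊕ C'_i.
P'[1]: 0x8 ⊕ 0xB ⊕ 0xD = 0xE.
P'[2]: 0x0 ⊕ 0xD ⊕ 0x0 = 0xD.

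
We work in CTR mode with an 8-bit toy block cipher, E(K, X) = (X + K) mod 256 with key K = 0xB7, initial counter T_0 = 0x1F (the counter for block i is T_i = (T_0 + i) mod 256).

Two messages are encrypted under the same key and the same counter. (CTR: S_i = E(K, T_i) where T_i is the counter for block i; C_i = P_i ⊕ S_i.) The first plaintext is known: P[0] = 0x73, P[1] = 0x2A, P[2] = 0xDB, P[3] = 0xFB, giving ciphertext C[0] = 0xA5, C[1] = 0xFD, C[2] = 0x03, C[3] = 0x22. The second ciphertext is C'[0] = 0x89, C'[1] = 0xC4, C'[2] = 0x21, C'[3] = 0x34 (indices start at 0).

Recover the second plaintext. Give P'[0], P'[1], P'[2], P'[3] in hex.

In CTR with a reused counter, both messages share the same keystream S_i, so C_i ⊕ C'_i = P_i ⊕ P'_i and thus P'_i = P_i ⊕ C_i ⊕ C'_i.
P'[0]: 0x73 ⊕ 0xA5 ⊕ 0x89 = 0x5F.
P'[1]: 0x2A ⊕ 0xFD ⊕ 0xC4 = 0x13.
P'[2]: 0xDB ⊕ 0x03 ⊕ 0x21 = 0xF9.
P'[3]: 0xFB ⊕ 0x22 ⊕ 0x34 = 0xED.

P'[0] = 0x5F, P'[1] = 0x13, P'[2] = 0xF9, P'[3] = 0xED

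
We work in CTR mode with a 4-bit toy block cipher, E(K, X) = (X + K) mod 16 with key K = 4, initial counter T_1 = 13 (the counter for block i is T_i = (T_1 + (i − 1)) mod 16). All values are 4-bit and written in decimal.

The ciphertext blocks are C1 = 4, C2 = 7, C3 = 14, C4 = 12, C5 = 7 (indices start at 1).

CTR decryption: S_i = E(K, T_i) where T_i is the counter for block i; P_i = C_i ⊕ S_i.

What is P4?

P4: T = 0, S = E(K, T) = 4; 12 ⊕ 4 = 8.

P4 = 8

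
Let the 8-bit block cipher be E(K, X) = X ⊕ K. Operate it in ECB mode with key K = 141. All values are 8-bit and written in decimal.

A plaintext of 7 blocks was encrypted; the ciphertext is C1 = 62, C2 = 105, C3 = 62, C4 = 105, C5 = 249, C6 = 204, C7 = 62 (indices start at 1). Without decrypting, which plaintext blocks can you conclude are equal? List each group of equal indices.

P1 = P3 = P7; P2 = P4

ECB encrypts each block independently with the same key, so equal ciphertext blocks imply equal plaintext blocks.
C1 = C3 = C7 = 62, so P1 = P3 = P7.
C2 = C4 = 105, so P2 = P4.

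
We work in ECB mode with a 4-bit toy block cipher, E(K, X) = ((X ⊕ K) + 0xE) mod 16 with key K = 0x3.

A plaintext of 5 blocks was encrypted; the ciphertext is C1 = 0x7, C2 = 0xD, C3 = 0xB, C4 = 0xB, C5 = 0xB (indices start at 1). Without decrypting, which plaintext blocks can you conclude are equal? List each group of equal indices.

P3 = P4 = P5

ECB encrypts each block independently with the same key, so equal ciphertext blocks imply equal plaintext blocks.
C3 = C4 = C5 = 0xB, so P3 = P4 = P5.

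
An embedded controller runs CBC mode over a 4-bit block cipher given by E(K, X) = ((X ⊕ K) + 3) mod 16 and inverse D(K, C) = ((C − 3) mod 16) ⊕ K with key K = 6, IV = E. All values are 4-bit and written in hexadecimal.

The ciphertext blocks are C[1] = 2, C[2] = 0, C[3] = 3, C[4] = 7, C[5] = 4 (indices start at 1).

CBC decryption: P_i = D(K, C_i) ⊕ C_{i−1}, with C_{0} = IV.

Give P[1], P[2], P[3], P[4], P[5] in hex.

P[1] = 7, P[2] = 9, P[3] = 6, P[4] = 1, P[5] = 0

P[1]: D(K, 2) = 9; 9 ⊕ E = 7.
P[2]: D(K, 0) = B; B ⊕ 2 = 9.
P[3]: D(K, 3) = 6; 6 ⊕ 0 = 6.
P[4]: D(K, 7) = 2; 2 ⊕ 3 = 1.
P[5]: D(K, 4) = 7; 7 ⊕ 7 = 0.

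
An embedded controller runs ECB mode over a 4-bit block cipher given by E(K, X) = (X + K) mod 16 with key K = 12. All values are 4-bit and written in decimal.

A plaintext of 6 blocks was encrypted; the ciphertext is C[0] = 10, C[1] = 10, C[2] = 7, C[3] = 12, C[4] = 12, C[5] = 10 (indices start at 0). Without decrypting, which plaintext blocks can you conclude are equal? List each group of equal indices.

P[0] = P[1] = P[5]; P[3] = P[4]

ECB encrypts each block independently with the same key, so equal ciphertext blocks imply equal plaintext blocks.
C[0] = C[1] = C[5] = 10, so P[0] = P[1] = P[5].
C[3] = C[4] = 12, so P[3] = P[4].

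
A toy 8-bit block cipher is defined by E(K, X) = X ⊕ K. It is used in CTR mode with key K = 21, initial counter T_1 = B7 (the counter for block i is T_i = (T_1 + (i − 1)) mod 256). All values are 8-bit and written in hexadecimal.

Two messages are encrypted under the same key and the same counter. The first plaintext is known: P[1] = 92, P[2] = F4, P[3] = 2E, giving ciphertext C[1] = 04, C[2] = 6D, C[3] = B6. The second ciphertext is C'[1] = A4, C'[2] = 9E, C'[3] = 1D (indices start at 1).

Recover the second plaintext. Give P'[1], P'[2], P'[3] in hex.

P'[1] = 32, P'[2] = 07, P'[3] = 85

In CTR with a reused counter, both messages share the same keystream S_i, so C_i ⊕ C'_i = P_i ⊕ P'_i and thus P'_i = P_i ⊕ C_i ⊕ C'_i.
P'[1]: 92 ⊕ 04 ⊕ A4 = 32.
P'[2]: F4 ⊕ 6D ⊕ 9E = 07.
P'[3]: 2E ⊕ B6 ⊕ 1D = 85.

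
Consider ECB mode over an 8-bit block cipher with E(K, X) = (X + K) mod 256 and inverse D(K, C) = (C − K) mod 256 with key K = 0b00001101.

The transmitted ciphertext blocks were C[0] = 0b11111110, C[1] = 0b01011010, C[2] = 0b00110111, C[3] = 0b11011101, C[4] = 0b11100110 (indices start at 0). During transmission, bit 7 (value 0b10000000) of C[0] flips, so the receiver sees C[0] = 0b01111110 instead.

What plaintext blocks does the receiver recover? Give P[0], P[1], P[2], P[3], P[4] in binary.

P[0] = 0b01110001, P[1] = 0b01001101, P[2] = 0b00101010, P[3] = 0b11010000, P[4] = 0b11011001

ECB decryption: P_i = D(K, C_i).
Only C[0] changed, to 0b01111110. In ECB, a change in C_i affects only P_i. Decrypting the received ciphertext:
P[0]: D(K, 0b01111110) = 0b01110001.
P[1]: D(K, 0b01011010) = 0b01001101.
P[2]: D(K, 0b00110111) = 0b00101010.
P[3]: D(K, 0b11011101) = 0b11010000.
P[4]: D(K, 0b11100110) = 0b11011001.
Blocks that differ from the original plaintext: P[0].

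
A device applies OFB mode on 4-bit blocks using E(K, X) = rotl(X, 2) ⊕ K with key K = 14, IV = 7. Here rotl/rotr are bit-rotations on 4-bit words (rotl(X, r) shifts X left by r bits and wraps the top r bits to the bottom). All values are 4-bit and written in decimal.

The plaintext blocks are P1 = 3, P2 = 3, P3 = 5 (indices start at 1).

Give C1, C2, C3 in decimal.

OFB encryption: S_i = E(K, S_{i−1}) with S_{0} = IV; C_i = P_i ⊕ S_i.
C1: S = E(K, 7) = 3; 3 ⊕ 3 = 0.
C2: S = E(K, 3) = 2; 3 ⊕ 2 = 1.
C3: S = E(K, 2) = 6; 5 ⊕ 6 = 3.

C1 = 0, C2 = 1, C3 = 3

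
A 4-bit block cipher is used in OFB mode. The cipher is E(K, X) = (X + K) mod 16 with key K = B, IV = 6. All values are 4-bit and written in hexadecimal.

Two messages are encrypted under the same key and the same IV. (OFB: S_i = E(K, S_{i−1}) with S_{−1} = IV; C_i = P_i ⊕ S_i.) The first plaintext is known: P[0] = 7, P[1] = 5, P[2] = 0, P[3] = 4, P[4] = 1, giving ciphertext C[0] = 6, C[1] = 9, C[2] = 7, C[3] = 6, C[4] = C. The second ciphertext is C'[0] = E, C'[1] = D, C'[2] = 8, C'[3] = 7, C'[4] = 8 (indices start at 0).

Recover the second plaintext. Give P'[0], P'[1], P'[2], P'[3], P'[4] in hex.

P'[0] = F, P'[1] = 1, P'[2] = F, P'[3] = 5, P'[4] = 5

In OFB with a reused IV, both messages share the same keystream S_i, so C_i ⊕ C'_i = P_i ⊕ P'_i and thus P'_i = P_i ⊕ C_i ⊕ C'_i.
P'[0]: 7 ⊕ 6 ⊕ E = F.
P'[1]: 5 ⊕ 9 ⊕ D = 1.
P'[2]: 0 ⊕ 7 ⊕ 8 = F.
P'[3]: 4 ⊕ 6 ⊕ 7 = 5.
P'[4]: 1 ⊕ C ⊕ 8 = 5.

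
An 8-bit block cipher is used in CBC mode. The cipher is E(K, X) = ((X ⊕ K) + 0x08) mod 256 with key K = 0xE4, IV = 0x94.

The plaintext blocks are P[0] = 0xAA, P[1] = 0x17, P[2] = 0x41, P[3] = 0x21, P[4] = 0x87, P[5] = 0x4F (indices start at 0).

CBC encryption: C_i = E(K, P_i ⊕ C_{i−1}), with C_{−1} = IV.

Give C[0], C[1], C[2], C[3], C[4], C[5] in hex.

C[0] = 0xE2, C[1] = 0x19, C[2] = 0xC4, C[3] = 0x09, C[4] = 0x72, C[5] = 0xE1

C[0]: P[0] ⊕ 0x94 = 0x3E; E(K, 0x3E) = 0xE2.
C[1]: P[1] ⊕ 0xE2 = 0xF5; E(K, 0xF5) = 0x19.
C[2]: P[2] ⊕ 0x19 = 0x58; E(K, 0x58) = 0xC4.
C[3]: P[3] ⊕ 0xC4 = 0xE5; E(K, 0xE5) = 0x09.
C[4]: P[4] ⊕ 0x09 = 0x8E; E(K, 0x8E) = 0x72.
C[5]: P[5] ⊕ 0x72 = 0x3D; E(K, 0x3D) = 0xE1.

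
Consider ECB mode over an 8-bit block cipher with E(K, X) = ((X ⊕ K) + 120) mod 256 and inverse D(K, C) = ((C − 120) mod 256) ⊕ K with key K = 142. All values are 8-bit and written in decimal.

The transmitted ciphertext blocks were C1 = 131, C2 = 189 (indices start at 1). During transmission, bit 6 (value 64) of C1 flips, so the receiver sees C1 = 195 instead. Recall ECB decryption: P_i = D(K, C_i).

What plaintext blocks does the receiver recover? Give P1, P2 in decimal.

Only C1 changed, to 195. In ECB, a change in C_i affects only P_i. Decrypting the received ciphertext:
P1: D(K, 195) = 197.
P2: D(K, 189) = 203.
Blocks that differ from the original plaintext: P1.

P1 = 197, P2 = 203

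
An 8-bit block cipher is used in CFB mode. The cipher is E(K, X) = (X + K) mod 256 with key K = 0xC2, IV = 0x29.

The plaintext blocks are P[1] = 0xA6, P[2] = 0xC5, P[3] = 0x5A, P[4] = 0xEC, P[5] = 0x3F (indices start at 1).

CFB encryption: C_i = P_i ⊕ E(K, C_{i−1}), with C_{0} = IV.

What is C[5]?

C[1]: E(K, 0x29) = 0xEB; 0xA6 ⊕ 0xEB = 0x4D.
C[2]: E(K, 0x4D) = 0x0F; 0xC5 ⊕ 0x0F = 0xCA.
C[3]: E(K, 0xCA) = 0x8C; 0x5A ⊕ 0x8C = 0xD6.
C[4]: E(K, 0xD6) = 0x98; 0xEC ⊕ 0x98 = 0x74.
C[5]: E(K, 0x74) = 0x36; 0x3F ⊕ 0x36 = 0x09.

C[5] = 0x09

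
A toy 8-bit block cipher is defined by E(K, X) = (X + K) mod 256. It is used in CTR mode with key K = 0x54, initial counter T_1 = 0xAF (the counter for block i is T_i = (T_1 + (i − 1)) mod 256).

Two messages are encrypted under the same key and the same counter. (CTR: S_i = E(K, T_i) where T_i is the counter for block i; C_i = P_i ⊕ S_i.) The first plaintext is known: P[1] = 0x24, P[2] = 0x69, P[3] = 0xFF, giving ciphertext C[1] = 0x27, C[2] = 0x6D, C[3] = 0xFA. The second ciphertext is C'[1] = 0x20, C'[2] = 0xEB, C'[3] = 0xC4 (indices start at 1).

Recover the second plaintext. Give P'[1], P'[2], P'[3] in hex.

P'[1] = 0x23, P'[2] = 0xEF, P'[3] = 0xC1

In CTR with a reused counter, both messages share the same keystream S_i, so C_i ⊕ C'_i = P_i ⊕ P'_i and thus P'_i = P_i ⊕ C_i ⊕ C'_i.
P'[1]: 0x24 ⊕ 0x27 ⊕ 0x20 = 0x23.
P'[2]: 0x69 ⊕ 0x6D ⊕ 0xEB = 0xEF.
P'[3]: 0xFF ⊕ 0xFA ⊕ 0xC4 = 0xC1.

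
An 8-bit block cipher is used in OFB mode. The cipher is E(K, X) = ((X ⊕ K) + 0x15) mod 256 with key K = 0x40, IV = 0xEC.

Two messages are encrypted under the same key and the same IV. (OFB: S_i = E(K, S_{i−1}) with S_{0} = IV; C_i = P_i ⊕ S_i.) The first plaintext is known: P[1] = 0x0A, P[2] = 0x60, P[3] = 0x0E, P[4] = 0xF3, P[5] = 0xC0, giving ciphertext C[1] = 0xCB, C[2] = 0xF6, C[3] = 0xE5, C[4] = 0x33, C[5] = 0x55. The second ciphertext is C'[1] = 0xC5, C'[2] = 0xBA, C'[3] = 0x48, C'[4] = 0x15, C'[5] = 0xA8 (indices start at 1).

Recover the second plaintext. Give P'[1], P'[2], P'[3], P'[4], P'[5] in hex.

In OFB with a reused IV, both messages share the same keystream S_i, so C_i ⊕ C'_i = P_i ⊕ P'_i and thus P'_i = P_i ⊕ C_i ⊕ C'_i.
P'[1]: 0x0A ⊕ 0xCB ⊕ 0xC5 = 0x04.
P'[2]: 0x60 ⊕ 0xF6 ⊕ 0xBA = 0x2C.
P'[3]: 0x0E ⊕ 0xE5 ⊕ 0x48 = 0xA3.
P'[4]: 0xF3 ⊕ 0x33 ⊕ 0x15 = 0xD5.
P'[5]: 0xC0 ⊕ 0x55 ⊕ 0xA8 = 0x3D.

P'[1] = 0x04, P'[2] = 0x2C, P'[3] = 0xA3, P'[4] = 0xD5, P'[5] = 0x3D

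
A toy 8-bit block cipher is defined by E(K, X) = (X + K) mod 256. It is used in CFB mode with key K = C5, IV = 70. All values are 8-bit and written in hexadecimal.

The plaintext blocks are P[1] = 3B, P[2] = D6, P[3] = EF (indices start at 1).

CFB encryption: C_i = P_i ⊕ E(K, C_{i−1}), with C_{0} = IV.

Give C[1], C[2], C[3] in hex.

C[1]: E(K, 70) = 35; 3B ⊕ 35 = 0E.
C[2]: E(K, 0E) = D3; D6 ⊕ D3 = 05.
C[3]: E(K, 05) = CA; EF ⊕ CA = 25.

C[1] = 0E, C[2] = 05, C[3] = 25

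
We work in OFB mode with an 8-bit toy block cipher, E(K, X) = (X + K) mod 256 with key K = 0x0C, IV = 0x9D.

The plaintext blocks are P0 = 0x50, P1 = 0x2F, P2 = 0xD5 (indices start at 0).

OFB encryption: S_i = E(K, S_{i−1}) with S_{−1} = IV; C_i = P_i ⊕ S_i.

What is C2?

C0: S = E(K, 0x9D) = 0xA9; 0x50 ⊕ 0xA9 = 0xF9.
C1: S = E(K, 0xA9) = 0xB5; 0x2F ⊕ 0xB5 = 0x9A.
C2: S = E(K, 0xB5) = 0xC1; 0xD5 ⊕ 0xC1 = 0x14.

C2 = 0x14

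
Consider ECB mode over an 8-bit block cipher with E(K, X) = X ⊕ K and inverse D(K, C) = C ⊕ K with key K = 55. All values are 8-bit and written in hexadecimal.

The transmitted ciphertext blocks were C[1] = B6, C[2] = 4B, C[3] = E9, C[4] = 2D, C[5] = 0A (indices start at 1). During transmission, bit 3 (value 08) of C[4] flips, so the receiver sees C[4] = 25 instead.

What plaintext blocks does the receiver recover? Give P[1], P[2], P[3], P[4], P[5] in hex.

P[1] = E3, P[2] = 1E, P[3] = BC, P[4] = 70, P[5] = 5F

ECB decryption: P_i = D(K, C_i).
Only C[4] changed, to 25. In ECB, a change in C_i affects only P_i. Decrypting the received ciphertext:
P[1]: D(K, B6) = E3.
P[2]: D(K, 4B) = 1E.
P[3]: D(K, E9) = BC.
P[4]: D(K, 25) = 70.
P[5]: D(K, 0A) = 5F.
Blocks that differ from the original plaintext: P[4].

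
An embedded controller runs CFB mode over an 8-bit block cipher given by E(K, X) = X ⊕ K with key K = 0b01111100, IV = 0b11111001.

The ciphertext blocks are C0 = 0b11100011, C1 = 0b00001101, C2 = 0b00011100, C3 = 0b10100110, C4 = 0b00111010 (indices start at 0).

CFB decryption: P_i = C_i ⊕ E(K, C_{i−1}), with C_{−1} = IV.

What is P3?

P3 = 0b11000110

P3: E(K, 0b00011100) = 0b01100000; 0b10100110 ⊕ 0b01100000 = 0b11000110.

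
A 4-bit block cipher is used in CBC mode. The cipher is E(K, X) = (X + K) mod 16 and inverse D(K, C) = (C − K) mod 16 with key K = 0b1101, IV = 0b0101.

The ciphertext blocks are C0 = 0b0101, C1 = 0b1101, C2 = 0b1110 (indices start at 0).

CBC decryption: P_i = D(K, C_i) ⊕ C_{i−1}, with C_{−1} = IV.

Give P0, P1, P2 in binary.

P0: D(K, 0b0101) = 0b1000; 0b1000 ⊕ 0b0101 = 0b1101.
P1: D(K, 0b1101) = 0b0000; 0b0000 ⊕ 0b0101 = 0b0101.
P2: D(K, 0b1110) = 0b0001; 0b0001 ⊕ 0b1101 = 0b1100.

P0 = 0b1101, P1 = 0b0101, P2 = 0b1100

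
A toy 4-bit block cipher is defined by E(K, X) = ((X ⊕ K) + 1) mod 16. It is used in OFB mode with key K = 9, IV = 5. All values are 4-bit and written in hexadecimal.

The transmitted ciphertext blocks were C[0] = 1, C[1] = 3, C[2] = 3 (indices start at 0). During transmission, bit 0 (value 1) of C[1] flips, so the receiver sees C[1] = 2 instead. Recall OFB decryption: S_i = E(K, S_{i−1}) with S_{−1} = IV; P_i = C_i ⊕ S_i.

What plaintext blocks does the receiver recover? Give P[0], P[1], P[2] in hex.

P[0] = C, P[1] = 7, P[2] = E

Only C[1] changed, to 2. In OFB, a change in C_i flips the same bit in P_i only; the keystream is unaffected. Decrypting the received ciphertext:
P[0]: S = E(K, 5) = D; 1 ⊕ D = C.
P[1]: S = E(K, D) = 5; 2 ⊕ 5 = 7.
P[2]: S = E(K, 5) = D; 3 ⊕ D = E.
Blocks that differ from the original plaintext: P[1].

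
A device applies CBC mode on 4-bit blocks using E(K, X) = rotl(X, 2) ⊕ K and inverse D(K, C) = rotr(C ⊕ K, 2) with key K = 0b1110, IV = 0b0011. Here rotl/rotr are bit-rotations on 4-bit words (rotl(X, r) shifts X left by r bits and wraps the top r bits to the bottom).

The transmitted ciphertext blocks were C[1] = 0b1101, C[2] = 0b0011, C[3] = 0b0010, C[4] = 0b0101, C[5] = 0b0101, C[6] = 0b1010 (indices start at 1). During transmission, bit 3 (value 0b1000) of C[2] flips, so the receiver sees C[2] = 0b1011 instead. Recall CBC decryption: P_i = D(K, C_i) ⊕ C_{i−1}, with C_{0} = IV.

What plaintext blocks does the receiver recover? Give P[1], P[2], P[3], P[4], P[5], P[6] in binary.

Only C[2] changed, to 0b1011. In CBC, a change in C_i garbles P_i and flips the same bit in P_{i+1}. Decrypting the received ciphertext:
P[1]: D(K, 0b1101) = 0b1100; 0b1100 ⊕ 0b0011 = 0b1111.
P[2]: D(K, 0b1011) = 0b0101; 0b0101 ⊕ 0b1101 = 0b1000.
P[3]: D(K, 0b0010) = 0b0011; 0b0011 ⊕ 0b1011 = 0b1000.
P[4]: D(K, 0b0101) = 0b1110; 0b1110 ⊕ 0b0010 = 0b1100.
P[5]: D(K, 0b0101) = 0b1110; 0b1110 ⊕ 0b0101 = 0b1011.
P[6]: D(K, 0b1010) = 0b0001; 0b0001 ⊕ 0b0101 = 0b0100.
Blocks that differ from the original plaintext: P[2], P[3].

P[1] = 0b1111, P[2] = 0b1000, P[3] = 0b1000, P[4] = 0b1100, P[5] = 0b1011, P[6] = 0b0100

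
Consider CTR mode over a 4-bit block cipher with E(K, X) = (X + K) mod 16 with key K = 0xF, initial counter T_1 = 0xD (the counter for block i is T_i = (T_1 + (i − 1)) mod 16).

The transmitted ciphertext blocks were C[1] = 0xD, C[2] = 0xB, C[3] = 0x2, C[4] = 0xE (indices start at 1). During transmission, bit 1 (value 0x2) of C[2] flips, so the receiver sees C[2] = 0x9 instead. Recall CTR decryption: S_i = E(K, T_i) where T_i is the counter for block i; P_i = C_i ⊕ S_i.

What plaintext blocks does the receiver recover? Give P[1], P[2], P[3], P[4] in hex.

P[1] = 0x1, P[2] = 0x4, P[3] = 0xC, P[4] = 0x1

Only C[2] changed, to 0x9. In CTR, a change in C_i flips the same bit in P_i only; the keystream is unaffected. Decrypting the received ciphertext:
P[1]: T = 0xD, S = E(K, T) = 0xC; 0xD ⊕ 0xC = 0x1.
P[2]: T = 0xE, S = E(K, T) = 0xD; 0x9 ⊕ 0xD = 0x4.
P[3]: T = 0xF, S = E(K, T) = 0xE; 0x2 ⊕ 0xE = 0xC.
P[4]: T = 0x0, S = E(K, T) = 0xF; 0xE ⊕ 0xF = 0x1.
Blocks that differ from the original plaintext: P[2].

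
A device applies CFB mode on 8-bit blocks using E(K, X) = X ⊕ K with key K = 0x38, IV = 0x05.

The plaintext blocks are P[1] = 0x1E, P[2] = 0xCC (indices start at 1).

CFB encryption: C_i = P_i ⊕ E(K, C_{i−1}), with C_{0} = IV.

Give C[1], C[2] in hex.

C[1] = 0x23, C[2] = 0xD7

C[1]: E(K, 0x05) = 0x3D; 0x1E ⊕ 0x3D = 0x23.
C[2]: E(K, 0x23) = 0x1B; 0xCC ⊕ 0x1B = 0xD7.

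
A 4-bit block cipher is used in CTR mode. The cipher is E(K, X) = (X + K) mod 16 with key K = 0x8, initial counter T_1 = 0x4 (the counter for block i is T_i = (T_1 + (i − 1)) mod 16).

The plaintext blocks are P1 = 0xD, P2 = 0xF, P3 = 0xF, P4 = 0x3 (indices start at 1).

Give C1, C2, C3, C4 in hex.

C1 = 0x1, C2 = 0x2, C3 = 0x1, C4 = 0xC

CTR encryption: S_i = E(K, T_i) where T_i is the counter for block i; C_i = P_i ⊕ S_i.
C1: T = 0x4, S = E(K, T) = 0xC; 0xD ⊕ 0xC = 0x1.
C2: T = 0x5, S = E(K, T) = 0xD; 0xF ⊕ 0xD = 0x2.
C3: T = 0x6, S = E(K, T) = 0xE; 0xF ⊕ 0xE = 0x1.
C4: T = 0x7, S = E(K, T) = 0xF; 0x3 ⊕ 0xF = 0xC.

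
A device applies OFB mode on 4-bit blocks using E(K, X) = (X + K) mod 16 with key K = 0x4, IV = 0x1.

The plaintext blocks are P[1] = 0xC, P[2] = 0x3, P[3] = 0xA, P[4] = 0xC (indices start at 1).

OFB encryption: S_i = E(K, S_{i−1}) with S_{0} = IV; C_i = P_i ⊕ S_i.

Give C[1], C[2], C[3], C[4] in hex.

C[1]: S = E(K, 0x1) = 0x5; 0xC ⊕ 0x5 = 0x9.
C[2]: S = E(K, 0x5) = 0x9; 0x3 ⊕ 0x9 = 0xA.
C[3]: S = E(K, 0x9) = 0xD; 0xA ⊕ 0xD = 0x7.
C[4]: S = E(K, 0xD) = 0x1; 0xC ⊕ 0x1 = 0xD.

C[1] = 0x9, C[2] = 0xA, C[3] = 0x7, C[4] = 0xD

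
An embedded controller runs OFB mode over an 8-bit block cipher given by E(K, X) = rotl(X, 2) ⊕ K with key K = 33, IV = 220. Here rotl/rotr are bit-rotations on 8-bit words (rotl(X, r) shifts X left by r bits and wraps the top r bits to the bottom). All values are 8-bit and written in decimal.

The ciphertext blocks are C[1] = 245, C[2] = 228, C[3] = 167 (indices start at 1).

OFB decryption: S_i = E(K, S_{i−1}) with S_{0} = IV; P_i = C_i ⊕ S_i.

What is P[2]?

P[2] = 140

P[1]: S = E(K, 220) = 82; 245 ⊕ 82 = 167.
P[2]: S = E(K, 82) = 104; 228 ⊕ 104 = 140.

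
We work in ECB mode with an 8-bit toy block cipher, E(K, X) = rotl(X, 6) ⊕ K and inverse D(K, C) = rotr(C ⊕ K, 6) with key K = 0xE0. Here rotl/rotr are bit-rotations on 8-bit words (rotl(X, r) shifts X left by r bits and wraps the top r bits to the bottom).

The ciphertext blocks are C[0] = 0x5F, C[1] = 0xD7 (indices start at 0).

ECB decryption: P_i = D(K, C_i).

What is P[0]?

P[0]: D(K, 0x5F) = 0xFE.

P[0] = 0xFE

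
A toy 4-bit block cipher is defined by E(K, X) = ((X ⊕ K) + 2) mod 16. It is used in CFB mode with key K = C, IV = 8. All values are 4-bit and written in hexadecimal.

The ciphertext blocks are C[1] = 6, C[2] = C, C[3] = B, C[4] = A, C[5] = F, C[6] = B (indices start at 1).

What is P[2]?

CFB decryption: P_i = C_i ⊕ E(K, C_{i−1}), with C_{0} = IV.
P[2]: E(K, 6) = C; C ⊕ C = 0.

P[2] = 0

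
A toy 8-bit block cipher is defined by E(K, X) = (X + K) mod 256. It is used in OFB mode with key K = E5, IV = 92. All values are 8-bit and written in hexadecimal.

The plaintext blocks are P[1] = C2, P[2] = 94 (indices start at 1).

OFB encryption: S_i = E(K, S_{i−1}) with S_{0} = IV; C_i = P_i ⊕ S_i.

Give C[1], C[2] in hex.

C[1] = B5, C[2] = C8

C[1]: S = E(K, 92) = 77; C2 ⊕ 77 = B5.
C[2]: S = E(K, 77) = 5C; 94 ⊕ 5C = C8.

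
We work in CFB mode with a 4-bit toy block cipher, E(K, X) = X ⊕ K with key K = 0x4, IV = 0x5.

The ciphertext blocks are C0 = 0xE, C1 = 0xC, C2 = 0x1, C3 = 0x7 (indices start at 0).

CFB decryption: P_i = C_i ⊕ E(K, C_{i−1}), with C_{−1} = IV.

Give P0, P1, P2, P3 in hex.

P0: E(K, 0x5) = 0x1; 0xE ⊕ 0x1 = 0xF.
P1: E(K, 0xE) = 0xA; 0xC ⊕ 0xA = 0x6.
P2: E(K, 0xC) = 0x8; 0x1 ⊕ 0x8 = 0x9.
P3: E(K, 0x1) = 0x5; 0x7 ⊕ 0x5 = 0x2.

P0 = 0xF, P1 = 0x6, P2 = 0x9, P3 = 0x2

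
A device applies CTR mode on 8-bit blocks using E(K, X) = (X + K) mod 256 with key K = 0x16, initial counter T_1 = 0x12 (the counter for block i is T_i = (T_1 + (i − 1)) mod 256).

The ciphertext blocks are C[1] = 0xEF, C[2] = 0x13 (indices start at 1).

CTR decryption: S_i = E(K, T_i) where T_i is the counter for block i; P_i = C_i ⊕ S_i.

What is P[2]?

P[2] = 0x3A

P[2]: T = 0x13, S = E(K, T) = 0x29; 0x13 ⊕ 0x29 = 0x3A.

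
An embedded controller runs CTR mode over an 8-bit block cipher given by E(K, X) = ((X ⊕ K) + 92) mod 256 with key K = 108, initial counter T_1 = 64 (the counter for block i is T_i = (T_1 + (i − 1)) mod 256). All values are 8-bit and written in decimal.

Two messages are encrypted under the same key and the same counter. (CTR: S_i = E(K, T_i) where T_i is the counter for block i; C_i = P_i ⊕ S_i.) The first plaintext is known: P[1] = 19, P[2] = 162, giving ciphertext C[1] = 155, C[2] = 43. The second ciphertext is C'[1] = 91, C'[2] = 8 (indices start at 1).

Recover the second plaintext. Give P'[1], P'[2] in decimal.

In CTR with a reused counter, both messages share the same keystream S_i, so C_i ⊕ C'_i = P_i ⊕ P'_i and thus P'_i = P_i ⊕ C_i ⊕ C'_i.
P'[1]: 19 ⊕ 155 ⊕ 91 = 211.
P'[2]: 162 ⊕ 43 ⊕ 8 = 129.

P'[1] = 211, P'[2] = 129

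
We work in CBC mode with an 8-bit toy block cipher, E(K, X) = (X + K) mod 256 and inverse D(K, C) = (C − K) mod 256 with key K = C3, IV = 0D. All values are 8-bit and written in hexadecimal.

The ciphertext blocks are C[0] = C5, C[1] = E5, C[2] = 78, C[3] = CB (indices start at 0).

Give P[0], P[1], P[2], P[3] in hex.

CBC decryption: P_i = D(K, C_i) ⊕ C_{i−1}, with C_{−1} = IV.
P[0]: D(K, C5) = 02; 02 ⊕ 0D = 0F.
P[1]: D(K, E5) = 22; 22 ⊕ C5 = E7.
P[2]: D(K, 78) = B5; B5 ⊕ E5 = 50.
P[3]: D(K, CB) = 08; 08 ⊕ 78 = 70.

P[0] = 0F, P[1] = E7, P[2] = 50, P[3] = 70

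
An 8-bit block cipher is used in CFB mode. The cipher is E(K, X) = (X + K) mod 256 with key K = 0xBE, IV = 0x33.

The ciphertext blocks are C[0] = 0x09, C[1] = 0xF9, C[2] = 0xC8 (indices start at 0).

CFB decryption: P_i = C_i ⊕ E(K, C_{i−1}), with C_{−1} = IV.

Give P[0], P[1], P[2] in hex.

P[0]: E(K, 0x33) = 0xF1; 0x09 ⊕ 0xF1 = 0xF8.
P[1]: E(K, 0x09) = 0xC7; 0xF9 ⊕ 0xC7 = 0x3E.
P[2]: E(K, 0xF9) = 0xB7; 0xC8 ⊕ 0xB7 = 0x7F.

P[0] = 0xF8, P[1] = 0x3E, P[2] = 0x7F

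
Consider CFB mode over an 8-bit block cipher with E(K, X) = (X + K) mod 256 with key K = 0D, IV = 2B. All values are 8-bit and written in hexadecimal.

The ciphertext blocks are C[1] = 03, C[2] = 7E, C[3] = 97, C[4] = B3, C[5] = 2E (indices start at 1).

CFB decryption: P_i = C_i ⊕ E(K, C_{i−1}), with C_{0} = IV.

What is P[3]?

P[3] = 1C

P[3]: E(K, 7E) = 8B; 97 ⊕ 8B = 1C.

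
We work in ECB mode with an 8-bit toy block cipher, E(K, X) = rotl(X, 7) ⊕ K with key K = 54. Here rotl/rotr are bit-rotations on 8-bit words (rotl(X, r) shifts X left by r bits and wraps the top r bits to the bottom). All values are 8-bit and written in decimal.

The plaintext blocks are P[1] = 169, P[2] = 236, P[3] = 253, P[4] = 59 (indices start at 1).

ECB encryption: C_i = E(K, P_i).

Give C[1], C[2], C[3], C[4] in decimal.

C[1]: E(K, 169) = 226.
C[2]: E(K, 236) = 64.
C[3]: E(K, 253) = 200.
C[4]: E(K, 59) = 171.

C[1] = 226, C[2] = 64, C[3] = 200, C[4] = 171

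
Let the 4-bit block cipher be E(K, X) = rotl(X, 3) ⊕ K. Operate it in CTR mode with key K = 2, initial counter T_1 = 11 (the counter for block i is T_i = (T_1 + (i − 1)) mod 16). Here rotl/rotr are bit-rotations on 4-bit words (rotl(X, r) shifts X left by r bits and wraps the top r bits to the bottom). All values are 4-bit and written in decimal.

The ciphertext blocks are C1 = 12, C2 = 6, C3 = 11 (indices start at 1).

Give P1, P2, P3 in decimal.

CTR decryption: S_i = E(K, T_i) where T_i is the counter for block i; P_i = C_i ⊕ S_i.
P1: T = 11, S = E(K, T) = 15; 12 ⊕ 15 = 3.
P2: T = 12, S = E(K, T) = 4; 6 ⊕ 4 = 2.
P3: T = 13, S = E(K, T) = 12; 11 ⊕ 12 = 7.

P1 = 3, P2 = 2, P3 = 7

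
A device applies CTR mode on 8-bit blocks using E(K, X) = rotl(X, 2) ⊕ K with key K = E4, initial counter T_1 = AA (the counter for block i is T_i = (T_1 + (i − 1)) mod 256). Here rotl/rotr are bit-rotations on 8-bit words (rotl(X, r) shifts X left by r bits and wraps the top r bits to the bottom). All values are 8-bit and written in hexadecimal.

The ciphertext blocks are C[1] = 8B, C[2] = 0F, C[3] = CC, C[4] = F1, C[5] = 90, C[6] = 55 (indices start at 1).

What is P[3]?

CTR decryption: S_i = E(K, T_i) where T_i is the counter for block i; P_i = C_i ⊕ S_i.
P[3]: T = AC, S = E(K, T) = 56; CC ⊕ 56 = 9A.

P[3] = 9A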